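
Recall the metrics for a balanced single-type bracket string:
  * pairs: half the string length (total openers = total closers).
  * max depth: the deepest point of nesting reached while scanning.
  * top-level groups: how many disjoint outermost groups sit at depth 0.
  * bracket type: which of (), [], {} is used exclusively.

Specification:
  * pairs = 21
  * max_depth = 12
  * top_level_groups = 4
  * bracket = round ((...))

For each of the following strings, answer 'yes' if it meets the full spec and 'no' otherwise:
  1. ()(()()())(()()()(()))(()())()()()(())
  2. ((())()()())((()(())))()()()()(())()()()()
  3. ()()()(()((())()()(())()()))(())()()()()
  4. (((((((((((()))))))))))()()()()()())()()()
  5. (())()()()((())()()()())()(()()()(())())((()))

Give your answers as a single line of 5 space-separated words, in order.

String 1 '()(()()())(()()()(()))(()())()()()(())': depth seq [1 0 1 2 1 2 1 2 1 0 1 2 1 2 1 2 1 2 3 2 1 0 1 2 1 2 1 0 1 0 1 0 1 0 1 2 1 0]
  -> pairs=19 depth=3 groups=8 -> no
String 2 '((())()()())((()(())))()()()()(())()()()()': depth seq [1 2 3 2 1 2 1 2 1 2 1 0 1 2 3 2 3 4 3 2 1 0 1 0 1 0 1 0 1 0 1 2 1 0 1 0 1 0 1 0 1 0]
  -> pairs=21 depth=4 groups=11 -> no
String 3 '()()()(()((())()()(())()()))(())()()()()': depth seq [1 0 1 0 1 0 1 2 1 2 3 4 3 2 3 2 3 2 3 4 3 2 3 2 3 2 1 0 1 2 1 0 1 0 1 0 1 0 1 0]
  -> pairs=20 depth=4 groups=9 -> no
String 4 '(((((((((((()))))))))))()()()()()())()()()': depth seq [1 2 3 4 5 6 7 8 9 10 11 12 11 10 9 8 7 6 5 4 3 2 1 2 1 2 1 2 1 2 1 2 1 2 1 0 1 0 1 0 1 0]
  -> pairs=21 depth=12 groups=4 -> yes
String 5 '(())()()()((())()()()())()(()()()(())())((()))': depth seq [1 2 1 0 1 0 1 0 1 0 1 2 3 2 1 2 1 2 1 2 1 2 1 0 1 0 1 2 1 2 1 2 1 2 3 2 1 2 1 0 1 2 3 2 1 0]
  -> pairs=23 depth=3 groups=8 -> no

Answer: no no no yes no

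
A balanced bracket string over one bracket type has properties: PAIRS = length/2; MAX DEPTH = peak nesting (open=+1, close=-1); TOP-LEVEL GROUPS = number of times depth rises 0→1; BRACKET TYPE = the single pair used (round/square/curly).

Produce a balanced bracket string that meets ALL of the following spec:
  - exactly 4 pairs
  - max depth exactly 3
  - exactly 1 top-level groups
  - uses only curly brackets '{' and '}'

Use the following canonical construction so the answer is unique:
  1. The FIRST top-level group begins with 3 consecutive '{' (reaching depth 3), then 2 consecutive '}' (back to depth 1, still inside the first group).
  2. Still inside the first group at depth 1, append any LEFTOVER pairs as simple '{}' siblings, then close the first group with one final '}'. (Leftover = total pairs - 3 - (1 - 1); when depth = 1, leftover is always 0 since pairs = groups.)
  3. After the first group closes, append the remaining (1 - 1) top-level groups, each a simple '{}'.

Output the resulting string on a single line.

Answer: {{{}}{}}

Derivation:
Spec: pairs=4 depth=3 groups=1
Leftover pairs = 4 - 3 - (1-1) = 1
First group: deep chain of depth 3 + 1 sibling pairs
Remaining 0 groups: simple '{}' each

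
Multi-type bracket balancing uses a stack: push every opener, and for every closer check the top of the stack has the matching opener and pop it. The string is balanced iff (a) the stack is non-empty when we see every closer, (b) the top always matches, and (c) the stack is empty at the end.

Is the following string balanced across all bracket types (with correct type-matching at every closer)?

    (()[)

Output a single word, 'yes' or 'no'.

pos 0: push '('; stack = (
pos 1: push '('; stack = ((
pos 2: ')' matches '('; pop; stack = (
pos 3: push '['; stack = ([
pos 4: saw closer ')' but top of stack is '[' (expected ']') → INVALID
Verdict: type mismatch at position 4: ')' closes '[' → no

Answer: no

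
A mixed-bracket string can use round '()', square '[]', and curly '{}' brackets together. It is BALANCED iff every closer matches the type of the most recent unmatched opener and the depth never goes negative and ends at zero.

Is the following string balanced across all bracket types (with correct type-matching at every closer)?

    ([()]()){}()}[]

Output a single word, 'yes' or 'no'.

Answer: no

Derivation:
pos 0: push '('; stack = (
pos 1: push '['; stack = ([
pos 2: push '('; stack = ([(
pos 3: ')' matches '('; pop; stack = ([
pos 4: ']' matches '['; pop; stack = (
pos 5: push '('; stack = ((
pos 6: ')' matches '('; pop; stack = (
pos 7: ')' matches '('; pop; stack = (empty)
pos 8: push '{'; stack = {
pos 9: '}' matches '{'; pop; stack = (empty)
pos 10: push '('; stack = (
pos 11: ')' matches '('; pop; stack = (empty)
pos 12: saw closer '}' but stack is empty → INVALID
Verdict: unmatched closer '}' at position 12 → no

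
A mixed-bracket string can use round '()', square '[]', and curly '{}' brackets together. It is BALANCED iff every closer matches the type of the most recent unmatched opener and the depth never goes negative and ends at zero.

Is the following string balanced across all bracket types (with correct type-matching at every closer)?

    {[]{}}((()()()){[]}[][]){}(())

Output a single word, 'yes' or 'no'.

pos 0: push '{'; stack = {
pos 1: push '['; stack = {[
pos 2: ']' matches '['; pop; stack = {
pos 3: push '{'; stack = {{
pos 4: '}' matches '{'; pop; stack = {
pos 5: '}' matches '{'; pop; stack = (empty)
pos 6: push '('; stack = (
pos 7: push '('; stack = ((
pos 8: push '('; stack = (((
pos 9: ')' matches '('; pop; stack = ((
pos 10: push '('; stack = (((
pos 11: ')' matches '('; pop; stack = ((
pos 12: push '('; stack = (((
pos 13: ')' matches '('; pop; stack = ((
pos 14: ')' matches '('; pop; stack = (
pos 15: push '{'; stack = ({
pos 16: push '['; stack = ({[
pos 17: ']' matches '['; pop; stack = ({
pos 18: '}' matches '{'; pop; stack = (
pos 19: push '['; stack = ([
pos 20: ']' matches '['; pop; stack = (
pos 21: push '['; stack = ([
pos 22: ']' matches '['; pop; stack = (
pos 23: ')' matches '('; pop; stack = (empty)
pos 24: push '{'; stack = {
pos 25: '}' matches '{'; pop; stack = (empty)
pos 26: push '('; stack = (
pos 27: push '('; stack = ((
pos 28: ')' matches '('; pop; stack = (
pos 29: ')' matches '('; pop; stack = (empty)
end: stack empty → VALID
Verdict: properly nested → yes

Answer: yes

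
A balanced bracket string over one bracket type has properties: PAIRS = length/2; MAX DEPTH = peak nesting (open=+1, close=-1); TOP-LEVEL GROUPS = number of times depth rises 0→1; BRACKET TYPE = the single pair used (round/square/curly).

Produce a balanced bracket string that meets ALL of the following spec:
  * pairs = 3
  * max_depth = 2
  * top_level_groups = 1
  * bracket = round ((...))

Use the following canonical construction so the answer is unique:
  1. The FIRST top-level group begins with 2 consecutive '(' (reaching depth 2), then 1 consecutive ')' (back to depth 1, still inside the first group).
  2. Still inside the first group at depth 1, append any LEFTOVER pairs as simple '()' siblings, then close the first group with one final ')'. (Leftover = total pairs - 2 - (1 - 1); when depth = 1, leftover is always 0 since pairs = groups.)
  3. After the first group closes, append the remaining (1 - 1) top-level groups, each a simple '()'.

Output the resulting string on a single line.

Answer: (()())

Derivation:
Spec: pairs=3 depth=2 groups=1
Leftover pairs = 3 - 2 - (1-1) = 1
First group: deep chain of depth 2 + 1 sibling pairs
Remaining 0 groups: simple '()' each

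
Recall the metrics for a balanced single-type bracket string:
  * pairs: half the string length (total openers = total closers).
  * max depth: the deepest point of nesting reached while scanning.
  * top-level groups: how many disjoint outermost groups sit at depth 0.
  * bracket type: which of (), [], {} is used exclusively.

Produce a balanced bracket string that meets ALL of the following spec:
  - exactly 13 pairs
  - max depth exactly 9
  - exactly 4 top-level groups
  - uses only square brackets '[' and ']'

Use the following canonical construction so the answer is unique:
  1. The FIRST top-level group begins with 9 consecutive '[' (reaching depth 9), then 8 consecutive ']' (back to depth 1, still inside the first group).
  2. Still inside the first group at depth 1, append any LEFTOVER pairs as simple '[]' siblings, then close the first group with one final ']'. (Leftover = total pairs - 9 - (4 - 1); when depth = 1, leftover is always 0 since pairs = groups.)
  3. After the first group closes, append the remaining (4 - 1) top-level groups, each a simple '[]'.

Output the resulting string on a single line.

Answer: [[[[[[[[[]]]]]]]][]][][][]

Derivation:
Spec: pairs=13 depth=9 groups=4
Leftover pairs = 13 - 9 - (4-1) = 1
First group: deep chain of depth 9 + 1 sibling pairs
Remaining 3 groups: simple '[]' each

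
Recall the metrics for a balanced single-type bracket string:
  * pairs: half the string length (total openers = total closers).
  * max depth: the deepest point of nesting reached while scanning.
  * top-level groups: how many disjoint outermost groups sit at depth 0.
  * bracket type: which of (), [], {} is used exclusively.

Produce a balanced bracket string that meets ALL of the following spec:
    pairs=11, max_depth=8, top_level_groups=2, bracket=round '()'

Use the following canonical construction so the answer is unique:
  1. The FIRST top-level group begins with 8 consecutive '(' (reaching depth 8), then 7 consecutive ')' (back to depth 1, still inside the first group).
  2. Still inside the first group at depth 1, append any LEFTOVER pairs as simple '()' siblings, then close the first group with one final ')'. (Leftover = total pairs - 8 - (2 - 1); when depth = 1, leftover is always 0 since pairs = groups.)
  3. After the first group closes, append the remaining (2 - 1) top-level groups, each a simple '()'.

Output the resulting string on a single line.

Spec: pairs=11 depth=8 groups=2
Leftover pairs = 11 - 8 - (2-1) = 2
First group: deep chain of depth 8 + 2 sibling pairs
Remaining 1 groups: simple '()' each

Answer: (((((((()))))))()())()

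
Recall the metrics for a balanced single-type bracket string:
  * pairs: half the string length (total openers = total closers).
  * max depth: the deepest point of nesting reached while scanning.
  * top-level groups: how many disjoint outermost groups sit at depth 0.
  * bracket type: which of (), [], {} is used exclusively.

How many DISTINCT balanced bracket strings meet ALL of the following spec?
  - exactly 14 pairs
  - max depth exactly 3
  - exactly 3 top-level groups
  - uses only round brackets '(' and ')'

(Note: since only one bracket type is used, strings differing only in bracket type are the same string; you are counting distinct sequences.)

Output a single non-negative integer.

Spec: pairs=14 depth=3 groups=3
Count(depth <= 3) = 29952
Count(depth <= 2) = 78
Count(depth == 3) = 29952 - 78 = 29874

Answer: 29874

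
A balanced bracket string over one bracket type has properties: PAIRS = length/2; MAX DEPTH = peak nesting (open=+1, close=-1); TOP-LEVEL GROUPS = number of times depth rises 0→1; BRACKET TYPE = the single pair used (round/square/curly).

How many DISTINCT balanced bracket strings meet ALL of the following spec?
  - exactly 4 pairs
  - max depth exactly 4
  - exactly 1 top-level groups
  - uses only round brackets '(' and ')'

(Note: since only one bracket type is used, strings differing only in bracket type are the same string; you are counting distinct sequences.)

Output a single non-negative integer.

Answer: 1

Derivation:
Spec: pairs=4 depth=4 groups=1
Count(depth <= 4) = 5
Count(depth <= 3) = 4
Count(depth == 4) = 5 - 4 = 1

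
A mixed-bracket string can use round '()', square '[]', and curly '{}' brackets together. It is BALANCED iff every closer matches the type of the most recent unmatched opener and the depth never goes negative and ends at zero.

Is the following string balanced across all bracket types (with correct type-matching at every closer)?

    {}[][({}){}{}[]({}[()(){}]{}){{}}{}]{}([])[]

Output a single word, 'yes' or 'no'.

pos 0: push '{'; stack = {
pos 1: '}' matches '{'; pop; stack = (empty)
pos 2: push '['; stack = [
pos 3: ']' matches '['; pop; stack = (empty)
pos 4: push '['; stack = [
pos 5: push '('; stack = [(
pos 6: push '{'; stack = [({
pos 7: '}' matches '{'; pop; stack = [(
pos 8: ')' matches '('; pop; stack = [
pos 9: push '{'; stack = [{
pos 10: '}' matches '{'; pop; stack = [
pos 11: push '{'; stack = [{
pos 12: '}' matches '{'; pop; stack = [
pos 13: push '['; stack = [[
pos 14: ']' matches '['; pop; stack = [
pos 15: push '('; stack = [(
pos 16: push '{'; stack = [({
pos 17: '}' matches '{'; pop; stack = [(
pos 18: push '['; stack = [([
pos 19: push '('; stack = [([(
pos 20: ')' matches '('; pop; stack = [([
pos 21: push '('; stack = [([(
pos 22: ')' matches '('; pop; stack = [([
pos 23: push '{'; stack = [([{
pos 24: '}' matches '{'; pop; stack = [([
pos 25: ']' matches '['; pop; stack = [(
pos 26: push '{'; stack = [({
pos 27: '}' matches '{'; pop; stack = [(
pos 28: ')' matches '('; pop; stack = [
pos 29: push '{'; stack = [{
pos 30: push '{'; stack = [{{
pos 31: '}' matches '{'; pop; stack = [{
pos 32: '}' matches '{'; pop; stack = [
pos 33: push '{'; stack = [{
pos 34: '}' matches '{'; pop; stack = [
pos 35: ']' matches '['; pop; stack = (empty)
pos 36: push '{'; stack = {
pos 37: '}' matches '{'; pop; stack = (empty)
pos 38: push '('; stack = (
pos 39: push '['; stack = ([
pos 40: ']' matches '['; pop; stack = (
pos 41: ')' matches '('; pop; stack = (empty)
pos 42: push '['; stack = [
pos 43: ']' matches '['; pop; stack = (empty)
end: stack empty → VALID
Verdict: properly nested → yes

Answer: yes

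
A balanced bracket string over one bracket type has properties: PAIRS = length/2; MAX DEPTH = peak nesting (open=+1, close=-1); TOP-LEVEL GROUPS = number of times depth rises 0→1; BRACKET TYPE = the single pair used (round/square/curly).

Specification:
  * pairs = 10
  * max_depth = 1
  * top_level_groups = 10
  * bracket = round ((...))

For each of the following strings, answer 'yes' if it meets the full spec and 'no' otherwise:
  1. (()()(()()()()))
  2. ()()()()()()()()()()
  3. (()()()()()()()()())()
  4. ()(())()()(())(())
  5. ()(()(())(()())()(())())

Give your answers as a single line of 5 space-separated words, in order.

String 1 '(()()(()()()()))': depth seq [1 2 1 2 1 2 3 2 3 2 3 2 3 2 1 0]
  -> pairs=8 depth=3 groups=1 -> no
String 2 '()()()()()()()()()()': depth seq [1 0 1 0 1 0 1 0 1 0 1 0 1 0 1 0 1 0 1 0]
  -> pairs=10 depth=1 groups=10 -> yes
String 3 '(()()()()()()()()())()': depth seq [1 2 1 2 1 2 1 2 1 2 1 2 1 2 1 2 1 2 1 0 1 0]
  -> pairs=11 depth=2 groups=2 -> no
String 4 '()(())()()(())(())': depth seq [1 0 1 2 1 0 1 0 1 0 1 2 1 0 1 2 1 0]
  -> pairs=9 depth=2 groups=6 -> no
String 5 '()(()(())(()())()(())())': depth seq [1 0 1 2 1 2 3 2 1 2 3 2 3 2 1 2 1 2 3 2 1 2 1 0]
  -> pairs=12 depth=3 groups=2 -> no

Answer: no yes no no no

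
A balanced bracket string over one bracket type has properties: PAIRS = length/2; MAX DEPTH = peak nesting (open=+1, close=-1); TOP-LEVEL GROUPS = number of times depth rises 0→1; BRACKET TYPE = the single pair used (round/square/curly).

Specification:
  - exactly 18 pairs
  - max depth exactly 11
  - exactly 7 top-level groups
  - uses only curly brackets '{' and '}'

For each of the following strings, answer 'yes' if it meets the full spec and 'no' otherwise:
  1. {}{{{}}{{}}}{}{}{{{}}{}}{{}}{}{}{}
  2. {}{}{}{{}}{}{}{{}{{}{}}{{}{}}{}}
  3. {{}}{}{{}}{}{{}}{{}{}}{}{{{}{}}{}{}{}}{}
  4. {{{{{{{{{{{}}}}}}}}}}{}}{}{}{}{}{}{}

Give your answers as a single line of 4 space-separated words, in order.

Answer: no no no yes

Derivation:
String 1 '{}{{{}}{{}}}{}{}{{{}}{}}{{}}{}{}{}': depth seq [1 0 1 2 3 2 1 2 3 2 1 0 1 0 1 0 1 2 3 2 1 2 1 0 1 2 1 0 1 0 1 0 1 0]
  -> pairs=17 depth=3 groups=9 -> no
String 2 '{}{}{}{{}}{}{}{{}{{}{}}{{}{}}{}}': depth seq [1 0 1 0 1 0 1 2 1 0 1 0 1 0 1 2 1 2 3 2 3 2 1 2 3 2 3 2 1 2 1 0]
  -> pairs=16 depth=3 groups=7 -> no
String 3 '{{}}{}{{}}{}{{}}{{}{}}{}{{{}{}}{}{}{}}{}': depth seq [1 2 1 0 1 0 1 2 1 0 1 0 1 2 1 0 1 2 1 2 1 0 1 0 1 2 3 2 3 2 1 2 1 2 1 2 1 0 1 0]
  -> pairs=20 depth=3 groups=9 -> no
String 4 '{{{{{{{{{{{}}}}}}}}}}{}}{}{}{}{}{}{}': depth seq [1 2 3 4 5 6 7 8 9 10 11 10 9 8 7 6 5 4 3 2 1 2 1 0 1 0 1 0 1 0 1 0 1 0 1 0]
  -> pairs=18 depth=11 groups=7 -> yes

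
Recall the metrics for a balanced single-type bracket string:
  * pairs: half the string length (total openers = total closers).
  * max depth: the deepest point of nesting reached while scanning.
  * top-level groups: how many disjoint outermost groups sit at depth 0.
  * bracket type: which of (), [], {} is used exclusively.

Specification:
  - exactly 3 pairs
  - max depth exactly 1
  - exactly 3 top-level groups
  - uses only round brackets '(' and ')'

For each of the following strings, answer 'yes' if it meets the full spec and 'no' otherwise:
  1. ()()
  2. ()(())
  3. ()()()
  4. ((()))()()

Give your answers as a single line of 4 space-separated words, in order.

String 1 '()()': depth seq [1 0 1 0]
  -> pairs=2 depth=1 groups=2 -> no
String 2 '()(())': depth seq [1 0 1 2 1 0]
  -> pairs=3 depth=2 groups=2 -> no
String 3 '()()()': depth seq [1 0 1 0 1 0]
  -> pairs=3 depth=1 groups=3 -> yes
String 4 '((()))()()': depth seq [1 2 3 2 1 0 1 0 1 0]
  -> pairs=5 depth=3 groups=3 -> no

Answer: no no yes no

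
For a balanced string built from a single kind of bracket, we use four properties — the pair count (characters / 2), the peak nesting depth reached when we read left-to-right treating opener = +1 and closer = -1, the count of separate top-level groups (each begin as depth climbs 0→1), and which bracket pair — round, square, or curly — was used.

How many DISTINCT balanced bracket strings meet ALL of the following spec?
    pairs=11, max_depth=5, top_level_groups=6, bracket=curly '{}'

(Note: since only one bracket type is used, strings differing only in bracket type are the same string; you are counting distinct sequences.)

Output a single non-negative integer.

Spec: pairs=11 depth=5 groups=6
Count(depth <= 5) = 1632
Count(depth <= 4) = 1560
Count(depth == 5) = 1632 - 1560 = 72

Answer: 72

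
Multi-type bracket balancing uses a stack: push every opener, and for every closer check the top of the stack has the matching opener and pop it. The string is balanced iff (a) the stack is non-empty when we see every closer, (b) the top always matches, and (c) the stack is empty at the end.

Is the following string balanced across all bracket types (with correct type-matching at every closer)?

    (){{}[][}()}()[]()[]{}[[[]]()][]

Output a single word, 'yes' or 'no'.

pos 0: push '('; stack = (
pos 1: ')' matches '('; pop; stack = (empty)
pos 2: push '{'; stack = {
pos 3: push '{'; stack = {{
pos 4: '}' matches '{'; pop; stack = {
pos 5: push '['; stack = {[
pos 6: ']' matches '['; pop; stack = {
pos 7: push '['; stack = {[
pos 8: saw closer '}' but top of stack is '[' (expected ']') → INVALID
Verdict: type mismatch at position 8: '}' closes '[' → no

Answer: no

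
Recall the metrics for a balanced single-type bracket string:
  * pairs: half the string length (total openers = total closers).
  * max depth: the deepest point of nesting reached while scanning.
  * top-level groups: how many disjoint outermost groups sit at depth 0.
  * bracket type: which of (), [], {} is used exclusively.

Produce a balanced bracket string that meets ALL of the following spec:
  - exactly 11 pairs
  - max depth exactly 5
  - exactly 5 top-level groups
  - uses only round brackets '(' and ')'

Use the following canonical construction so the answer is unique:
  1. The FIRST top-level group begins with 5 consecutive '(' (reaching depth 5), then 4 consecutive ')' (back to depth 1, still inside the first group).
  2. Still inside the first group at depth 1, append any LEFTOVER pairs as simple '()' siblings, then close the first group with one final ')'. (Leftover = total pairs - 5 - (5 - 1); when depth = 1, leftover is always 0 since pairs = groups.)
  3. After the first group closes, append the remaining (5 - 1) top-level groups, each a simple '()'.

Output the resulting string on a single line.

Answer: ((((())))()())()()()()

Derivation:
Spec: pairs=11 depth=5 groups=5
Leftover pairs = 11 - 5 - (5-1) = 2
First group: deep chain of depth 5 + 2 sibling pairs
Remaining 4 groups: simple '()' each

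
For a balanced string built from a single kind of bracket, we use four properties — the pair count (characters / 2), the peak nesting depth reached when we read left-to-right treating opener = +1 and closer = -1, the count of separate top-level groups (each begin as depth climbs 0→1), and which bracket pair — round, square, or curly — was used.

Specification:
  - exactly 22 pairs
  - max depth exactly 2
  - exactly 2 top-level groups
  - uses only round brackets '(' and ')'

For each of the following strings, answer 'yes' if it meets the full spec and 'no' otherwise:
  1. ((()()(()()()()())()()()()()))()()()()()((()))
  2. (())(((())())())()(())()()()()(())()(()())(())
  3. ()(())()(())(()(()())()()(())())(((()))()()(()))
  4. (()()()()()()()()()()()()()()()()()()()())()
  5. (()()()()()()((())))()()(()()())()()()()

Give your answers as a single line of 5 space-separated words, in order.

Answer: no no no yes no

Derivation:
String 1 '((()()(()()()()())()()()()()))()()()()()((()))': depth seq [1 2 3 2 3 2 3 4 3 4 3 4 3 4 3 4 3 2 3 2 3 2 3 2 3 2 3 2 1 0 1 0 1 0 1 0 1 0 1 0 1 2 3 2 1 0]
  -> pairs=23 depth=4 groups=7 -> no
String 2 '(())(((())())())()(())()()()()(())()(()())(())': depth seq [1 2 1 0 1 2 3 4 3 2 3 2 1 2 1 0 1 0 1 2 1 0 1 0 1 0 1 0 1 0 1 2 1 0 1 0 1 2 1 2 1 0 1 2 1 0]
  -> pairs=23 depth=4 groups=12 -> no
String 3 '()(())()(())(()(()())()()(())())(((()))()()(()))': depth seq [1 0 1 2 1 0 1 0 1 2 1 0 1 2 1 2 3 2 3 2 1 2 1 2 1 2 3 2 1 2 1 0 1 2 3 4 3 2 1 2 1 2 1 2 3 2 1 0]
  -> pairs=24 depth=4 groups=6 -> no
String 4 '(()()()()()()()()()()()()()()()()()()()())()': depth seq [1 2 1 2 1 2 1 2 1 2 1 2 1 2 1 2 1 2 1 2 1 2 1 2 1 2 1 2 1 2 1 2 1 2 1 2 1 2 1 2 1 0 1 0]
  -> pairs=22 depth=2 groups=2 -> yes
String 5 '(()()()()()()((())))()()(()()())()()()()': depth seq [1 2 1 2 1 2 1 2 1 2 1 2 1 2 3 4 3 2 1 0 1 0 1 0 1 2 1 2 1 2 1 0 1 0 1 0 1 0 1 0]
  -> pairs=20 depth=4 groups=8 -> no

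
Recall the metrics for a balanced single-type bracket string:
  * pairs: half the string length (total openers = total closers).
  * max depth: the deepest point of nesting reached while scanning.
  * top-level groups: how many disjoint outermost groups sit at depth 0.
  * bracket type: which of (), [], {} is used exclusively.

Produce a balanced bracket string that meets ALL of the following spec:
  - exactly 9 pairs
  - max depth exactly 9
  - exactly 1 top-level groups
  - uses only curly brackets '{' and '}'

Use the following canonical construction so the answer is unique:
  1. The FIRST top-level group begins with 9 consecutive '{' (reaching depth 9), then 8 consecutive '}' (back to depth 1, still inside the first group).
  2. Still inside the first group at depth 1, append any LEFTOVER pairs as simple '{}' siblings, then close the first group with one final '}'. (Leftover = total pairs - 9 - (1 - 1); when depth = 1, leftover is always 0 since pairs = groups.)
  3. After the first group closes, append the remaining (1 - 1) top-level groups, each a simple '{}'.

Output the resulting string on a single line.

Answer: {{{{{{{{{}}}}}}}}}

Derivation:
Spec: pairs=9 depth=9 groups=1
Leftover pairs = 9 - 9 - (1-1) = 0
First group: deep chain of depth 9 + 0 sibling pairs
Remaining 0 groups: simple '{}' each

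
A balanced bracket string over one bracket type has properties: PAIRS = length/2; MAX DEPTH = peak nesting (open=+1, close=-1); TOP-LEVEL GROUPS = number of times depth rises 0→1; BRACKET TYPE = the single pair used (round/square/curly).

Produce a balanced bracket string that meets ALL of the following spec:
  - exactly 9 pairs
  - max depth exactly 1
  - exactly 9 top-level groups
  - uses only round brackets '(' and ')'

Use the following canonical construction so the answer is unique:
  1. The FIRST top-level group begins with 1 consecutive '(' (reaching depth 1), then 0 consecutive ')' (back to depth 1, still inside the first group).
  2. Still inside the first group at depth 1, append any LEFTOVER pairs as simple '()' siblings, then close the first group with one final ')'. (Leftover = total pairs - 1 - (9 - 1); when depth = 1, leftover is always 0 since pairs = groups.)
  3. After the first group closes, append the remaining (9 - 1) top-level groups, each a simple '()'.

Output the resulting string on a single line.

Answer: ()()()()()()()()()

Derivation:
Spec: pairs=9 depth=1 groups=9
Leftover pairs = 9 - 1 - (9-1) = 0
First group: deep chain of depth 1 + 0 sibling pairs
Remaining 8 groups: simple '()' each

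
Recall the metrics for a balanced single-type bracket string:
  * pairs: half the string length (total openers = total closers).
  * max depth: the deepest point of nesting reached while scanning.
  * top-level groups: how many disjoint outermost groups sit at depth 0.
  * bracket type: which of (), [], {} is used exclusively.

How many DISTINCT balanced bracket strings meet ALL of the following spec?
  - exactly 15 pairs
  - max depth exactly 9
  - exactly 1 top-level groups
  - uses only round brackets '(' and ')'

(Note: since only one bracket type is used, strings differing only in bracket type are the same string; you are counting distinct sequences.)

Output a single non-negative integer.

Answer: 140049

Derivation:
Spec: pairs=15 depth=9 groups=1
Count(depth <= 9) = 2613834
Count(depth <= 8) = 2473785
Count(depth == 9) = 2613834 - 2473785 = 140049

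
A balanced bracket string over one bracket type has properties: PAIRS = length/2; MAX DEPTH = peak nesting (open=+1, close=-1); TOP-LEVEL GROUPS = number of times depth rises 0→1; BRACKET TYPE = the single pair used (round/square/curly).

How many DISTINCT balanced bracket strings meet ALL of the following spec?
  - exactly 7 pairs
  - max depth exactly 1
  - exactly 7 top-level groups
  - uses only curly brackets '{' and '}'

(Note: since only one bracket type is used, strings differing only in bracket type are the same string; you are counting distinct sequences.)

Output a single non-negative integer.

Spec: pairs=7 depth=1 groups=7
Count(depth <= 1) = 1
Count(depth <= 0) = 0
Count(depth == 1) = 1 - 0 = 1

Answer: 1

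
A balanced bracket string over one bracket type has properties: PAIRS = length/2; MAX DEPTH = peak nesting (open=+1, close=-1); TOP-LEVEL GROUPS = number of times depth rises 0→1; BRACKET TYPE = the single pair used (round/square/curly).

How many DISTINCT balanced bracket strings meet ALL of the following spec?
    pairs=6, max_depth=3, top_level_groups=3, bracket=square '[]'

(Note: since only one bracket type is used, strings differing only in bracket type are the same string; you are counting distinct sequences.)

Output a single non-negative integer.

Spec: pairs=6 depth=3 groups=3
Count(depth <= 3) = 25
Count(depth <= 2) = 10
Count(depth == 3) = 25 - 10 = 15

Answer: 15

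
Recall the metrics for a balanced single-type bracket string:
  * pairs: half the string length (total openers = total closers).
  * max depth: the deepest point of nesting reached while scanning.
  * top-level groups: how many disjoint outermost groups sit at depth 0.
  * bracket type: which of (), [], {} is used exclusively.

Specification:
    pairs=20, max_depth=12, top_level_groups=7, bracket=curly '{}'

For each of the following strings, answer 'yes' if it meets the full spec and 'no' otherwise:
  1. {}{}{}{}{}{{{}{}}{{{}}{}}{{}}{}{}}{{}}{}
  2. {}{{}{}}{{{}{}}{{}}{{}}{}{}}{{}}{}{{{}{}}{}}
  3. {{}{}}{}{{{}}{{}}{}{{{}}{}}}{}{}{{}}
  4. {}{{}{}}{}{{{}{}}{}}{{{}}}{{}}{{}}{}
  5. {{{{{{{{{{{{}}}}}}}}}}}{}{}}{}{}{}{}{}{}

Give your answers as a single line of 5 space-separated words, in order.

String 1 '{}{}{}{}{}{{{}{}}{{{}}{}}{{}}{}{}}{{}}{}': depth seq [1 0 1 0 1 0 1 0 1 0 1 2 3 2 3 2 1 2 3 4 3 2 3 2 1 2 3 2 1 2 1 2 1 0 1 2 1 0 1 0]
  -> pairs=20 depth=4 groups=8 -> no
String 2 '{}{{}{}}{{{}{}}{{}}{{}}{}{}}{{}}{}{{{}{}}{}}': depth seq [1 0 1 2 1 2 1 0 1 2 3 2 3 2 1 2 3 2 1 2 3 2 1 2 1 2 1 0 1 2 1 0 1 0 1 2 3 2 3 2 1 2 1 0]
  -> pairs=22 depth=3 groups=6 -> no
String 3 '{{}{}}{}{{{}}{{}}{}{{{}}{}}}{}{}{{}}': depth seq [1 2 1 2 1 0 1 0 1 2 3 2 1 2 3 2 1 2 1 2 3 4 3 2 3 2 1 0 1 0 1 0 1 2 1 0]
  -> pairs=18 depth=4 groups=6 -> no
String 4 '{}{{}{}}{}{{{}{}}{}}{{{}}}{{}}{{}}{}': depth seq [1 0 1 2 1 2 1 0 1 0 1 2 3 2 3 2 1 2 1 0 1 2 3 2 1 0 1 2 1 0 1 2 1 0 1 0]
  -> pairs=18 depth=3 groups=8 -> no
String 5 '{{{{{{{{{{{{}}}}}}}}}}}{}{}}{}{}{}{}{}{}': depth seq [1 2 3 4 5 6 7 8 9 10 11 12 11 10 9 8 7 6 5 4 3 2 1 2 1 2 1 0 1 0 1 0 1 0 1 0 1 0 1 0]
  -> pairs=20 depth=12 groups=7 -> yes

Answer: no no no no yes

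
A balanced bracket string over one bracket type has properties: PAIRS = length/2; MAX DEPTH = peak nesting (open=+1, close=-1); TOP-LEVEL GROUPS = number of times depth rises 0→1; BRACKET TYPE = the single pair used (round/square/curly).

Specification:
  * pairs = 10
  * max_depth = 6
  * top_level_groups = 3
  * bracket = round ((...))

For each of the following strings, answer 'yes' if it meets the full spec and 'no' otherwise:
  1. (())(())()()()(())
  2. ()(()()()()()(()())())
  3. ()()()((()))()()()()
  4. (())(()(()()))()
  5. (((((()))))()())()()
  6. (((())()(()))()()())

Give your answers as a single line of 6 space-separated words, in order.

String 1 '(())(())()()()(())': depth seq [1 2 1 0 1 2 1 0 1 0 1 0 1 0 1 2 1 0]
  -> pairs=9 depth=2 groups=6 -> no
String 2 '()(()()()()()(()())())': depth seq [1 0 1 2 1 2 1 2 1 2 1 2 1 2 3 2 3 2 1 2 1 0]
  -> pairs=11 depth=3 groups=2 -> no
String 3 '()()()((()))()()()()': depth seq [1 0 1 0 1 0 1 2 3 2 1 0 1 0 1 0 1 0 1 0]
  -> pairs=10 depth=3 groups=8 -> no
String 4 '(())(()(()()))()': depth seq [1 2 1 0 1 2 1 2 3 2 3 2 1 0 1 0]
  -> pairs=8 depth=3 groups=3 -> no
String 5 '(((((()))))()())()()': depth seq [1 2 3 4 5 6 5 4 3 2 1 2 1 2 1 0 1 0 1 0]
  -> pairs=10 depth=6 groups=3 -> yes
String 6 '(((())()(()))()()())': depth seq [1 2 3 4 3 2 3 2 3 4 3 2 1 2 1 2 1 2 1 0]
  -> pairs=10 depth=4 groups=1 -> no

Answer: no no no no yes no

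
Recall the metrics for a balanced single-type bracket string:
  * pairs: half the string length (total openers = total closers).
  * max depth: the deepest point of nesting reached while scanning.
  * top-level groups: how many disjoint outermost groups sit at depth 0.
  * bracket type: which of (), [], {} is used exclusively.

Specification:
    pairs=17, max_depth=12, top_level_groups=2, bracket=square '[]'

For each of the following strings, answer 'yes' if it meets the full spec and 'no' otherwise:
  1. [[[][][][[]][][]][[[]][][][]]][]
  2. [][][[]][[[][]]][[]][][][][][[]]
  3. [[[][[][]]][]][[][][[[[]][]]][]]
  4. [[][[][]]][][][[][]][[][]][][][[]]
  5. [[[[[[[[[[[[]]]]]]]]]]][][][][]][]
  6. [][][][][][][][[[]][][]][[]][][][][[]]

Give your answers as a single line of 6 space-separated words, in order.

Answer: no no no no yes no

Derivation:
String 1 '[[[][][][[]][][]][[[]][][][]]][]': depth seq [1 2 3 2 3 2 3 2 3 4 3 2 3 2 3 2 1 2 3 4 3 2 3 2 3 2 3 2 1 0 1 0]
  -> pairs=16 depth=4 groups=2 -> no
String 2 '[][][[]][[[][]]][[]][][][][][[]]': depth seq [1 0 1 0 1 2 1 0 1 2 3 2 3 2 1 0 1 2 1 0 1 0 1 0 1 0 1 0 1 2 1 0]
  -> pairs=16 depth=3 groups=10 -> no
String 3 '[[[][[][]]][]][[][][[[[]][]]][]]': depth seq [1 2 3 2 3 4 3 4 3 2 1 2 1 0 1 2 1 2 1 2 3 4 5 4 3 4 3 2 1 2 1 0]
  -> pairs=16 depth=5 groups=2 -> no
String 4 '[[][[][]]][][][[][]][[][]][][][[]]': depth seq [1 2 1 2 3 2 3 2 1 0 1 0 1 0 1 2 1 2 1 0 1 2 1 2 1 0 1 0 1 0 1 2 1 0]
  -> pairs=17 depth=3 groups=8 -> no
String 5 '[[[[[[[[[[[[]]]]]]]]]]][][][][]][]': depth seq [1 2 3 4 5 6 7 8 9 10 11 12 11 10 9 8 7 6 5 4 3 2 1 2 1 2 1 2 1 2 1 0 1 0]
  -> pairs=17 depth=12 groups=2 -> yes
String 6 '[][][][][][][][[[]][][]][[]][][][][[]]': depth seq [1 0 1 0 1 0 1 0 1 0 1 0 1 0 1 2 3 2 1 2 1 2 1 0 1 2 1 0 1 0 1 0 1 0 1 2 1 0]
  -> pairs=19 depth=3 groups=13 -> no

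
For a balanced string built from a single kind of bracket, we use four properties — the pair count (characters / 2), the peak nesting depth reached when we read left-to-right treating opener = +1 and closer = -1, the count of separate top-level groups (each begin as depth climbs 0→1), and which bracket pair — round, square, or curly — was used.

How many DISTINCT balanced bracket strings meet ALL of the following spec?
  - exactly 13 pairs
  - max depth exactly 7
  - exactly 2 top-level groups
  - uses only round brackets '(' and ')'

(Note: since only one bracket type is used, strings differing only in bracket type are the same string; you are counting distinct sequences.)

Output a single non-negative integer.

Spec: pairs=13 depth=7 groups=2
Count(depth <= 7) = 196880
Count(depth <= 6) = 172592
Count(depth == 7) = 196880 - 172592 = 24288

Answer: 24288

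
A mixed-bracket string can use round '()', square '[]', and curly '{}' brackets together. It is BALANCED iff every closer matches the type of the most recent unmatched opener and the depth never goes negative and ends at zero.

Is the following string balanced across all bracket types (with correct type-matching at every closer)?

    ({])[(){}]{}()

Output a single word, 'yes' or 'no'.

pos 0: push '('; stack = (
pos 1: push '{'; stack = ({
pos 2: saw closer ']' but top of stack is '{' (expected '}') → INVALID
Verdict: type mismatch at position 2: ']' closes '{' → no

Answer: no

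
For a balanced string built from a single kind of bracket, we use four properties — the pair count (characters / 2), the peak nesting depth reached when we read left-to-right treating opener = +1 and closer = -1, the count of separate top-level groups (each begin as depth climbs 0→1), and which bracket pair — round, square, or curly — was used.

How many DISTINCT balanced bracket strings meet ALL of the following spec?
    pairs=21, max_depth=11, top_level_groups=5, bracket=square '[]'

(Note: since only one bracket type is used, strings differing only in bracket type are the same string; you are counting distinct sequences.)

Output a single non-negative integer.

Spec: pairs=21 depth=11 groups=5
Count(depth <= 11) = 1738637940
Count(depth <= 10) = 1733705985
Count(depth == 11) = 1738637940 - 1733705985 = 4931955

Answer: 4931955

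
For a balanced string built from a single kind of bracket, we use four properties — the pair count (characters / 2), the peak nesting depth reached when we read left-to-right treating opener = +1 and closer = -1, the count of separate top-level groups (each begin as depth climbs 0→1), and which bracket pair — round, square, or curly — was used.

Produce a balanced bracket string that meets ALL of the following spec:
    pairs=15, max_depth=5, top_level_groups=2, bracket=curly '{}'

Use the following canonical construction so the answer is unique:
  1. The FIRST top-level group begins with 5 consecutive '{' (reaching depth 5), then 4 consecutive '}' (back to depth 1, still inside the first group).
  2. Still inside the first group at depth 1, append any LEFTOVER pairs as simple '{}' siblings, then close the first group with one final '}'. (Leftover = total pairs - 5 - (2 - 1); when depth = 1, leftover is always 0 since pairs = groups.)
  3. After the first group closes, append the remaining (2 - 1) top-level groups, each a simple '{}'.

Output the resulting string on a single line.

Spec: pairs=15 depth=5 groups=2
Leftover pairs = 15 - 5 - (2-1) = 9
First group: deep chain of depth 5 + 9 sibling pairs
Remaining 1 groups: simple '{}' each

Answer: {{{{{}}}}{}{}{}{}{}{}{}{}{}}{}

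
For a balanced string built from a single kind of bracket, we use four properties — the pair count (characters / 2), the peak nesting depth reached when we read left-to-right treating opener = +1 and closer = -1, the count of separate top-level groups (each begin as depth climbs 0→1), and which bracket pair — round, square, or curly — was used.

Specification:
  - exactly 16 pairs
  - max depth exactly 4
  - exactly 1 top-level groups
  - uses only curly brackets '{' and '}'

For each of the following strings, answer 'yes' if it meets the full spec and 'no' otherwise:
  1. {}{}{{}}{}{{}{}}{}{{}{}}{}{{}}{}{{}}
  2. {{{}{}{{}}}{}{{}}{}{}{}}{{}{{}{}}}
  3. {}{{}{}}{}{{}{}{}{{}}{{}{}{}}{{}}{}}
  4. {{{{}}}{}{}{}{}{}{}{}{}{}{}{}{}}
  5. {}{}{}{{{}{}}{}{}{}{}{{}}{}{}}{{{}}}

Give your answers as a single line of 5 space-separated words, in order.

Answer: no no no yes no

Derivation:
String 1 '{}{}{{}}{}{{}{}}{}{{}{}}{}{{}}{}{{}}': depth seq [1 0 1 0 1 2 1 0 1 0 1 2 1 2 1 0 1 0 1 2 1 2 1 0 1 0 1 2 1 0 1 0 1 2 1 0]
  -> pairs=18 depth=2 groups=11 -> no
String 2 '{{{}{}{{}}}{}{{}}{}{}{}}{{}{{}{}}}': depth seq [1 2 3 2 3 2 3 4 3 2 1 2 1 2 3 2 1 2 1 2 1 2 1 0 1 2 1 2 3 2 3 2 1 0]
  -> pairs=17 depth=4 groups=2 -> no
String 3 '{}{{}{}}{}{{}{}{}{{}}{{}{}{}}{{}}{}}': depth seq [1 0 1 2 1 2 1 0 1 0 1 2 1 2 1 2 1 2 3 2 1 2 3 2 3 2 3 2 1 2 3 2 1 2 1 0]
  -> pairs=18 depth=3 groups=4 -> no
String 4 '{{{{}}}{}{}{}{}{}{}{}{}{}{}{}{}}': depth seq [1 2 3 4 3 2 1 2 1 2 1 2 1 2 1 2 1 2 1 2 1 2 1 2 1 2 1 2 1 2 1 0]
  -> pairs=16 depth=4 groups=1 -> yes
String 5 '{}{}{}{{{}{}}{}{}{}{}{{}}{}{}}{{{}}}': depth seq [1 0 1 0 1 0 1 2 3 2 3 2 1 2 1 2 1 2 1 2 1 2 3 2 1 2 1 2 1 0 1 2 3 2 1 0]
  -> pairs=18 depth=3 groups=5 -> no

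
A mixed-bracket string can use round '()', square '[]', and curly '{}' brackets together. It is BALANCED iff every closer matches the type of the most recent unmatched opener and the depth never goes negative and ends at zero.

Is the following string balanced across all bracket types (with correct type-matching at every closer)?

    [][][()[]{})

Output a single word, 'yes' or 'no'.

pos 0: push '['; stack = [
pos 1: ']' matches '['; pop; stack = (empty)
pos 2: push '['; stack = [
pos 3: ']' matches '['; pop; stack = (empty)
pos 4: push '['; stack = [
pos 5: push '('; stack = [(
pos 6: ')' matches '('; pop; stack = [
pos 7: push '['; stack = [[
pos 8: ']' matches '['; pop; stack = [
pos 9: push '{'; stack = [{
pos 10: '}' matches '{'; pop; stack = [
pos 11: saw closer ')' but top of stack is '[' (expected ']') → INVALID
Verdict: type mismatch at position 11: ')' closes '[' → no

Answer: no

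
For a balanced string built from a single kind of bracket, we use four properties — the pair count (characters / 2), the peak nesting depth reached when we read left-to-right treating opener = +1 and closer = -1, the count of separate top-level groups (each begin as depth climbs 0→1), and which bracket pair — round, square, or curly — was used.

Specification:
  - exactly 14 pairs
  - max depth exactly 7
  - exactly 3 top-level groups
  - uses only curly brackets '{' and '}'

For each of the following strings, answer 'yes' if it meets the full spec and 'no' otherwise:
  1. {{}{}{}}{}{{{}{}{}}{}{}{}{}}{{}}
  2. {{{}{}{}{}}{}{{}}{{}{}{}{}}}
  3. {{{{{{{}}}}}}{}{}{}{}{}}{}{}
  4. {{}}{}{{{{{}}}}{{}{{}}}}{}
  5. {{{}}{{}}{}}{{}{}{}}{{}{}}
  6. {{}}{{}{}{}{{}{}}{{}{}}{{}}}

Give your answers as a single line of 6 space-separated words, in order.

String 1 '{{}{}{}}{}{{{}{}{}}{}{}{}{}}{{}}': depth seq [1 2 1 2 1 2 1 0 1 0 1 2 3 2 3 2 3 2 1 2 1 2 1 2 1 2 1 0 1 2 1 0]
  -> pairs=16 depth=3 groups=4 -> no
String 2 '{{{}{}{}{}}{}{{}}{{}{}{}{}}}': depth seq [1 2 3 2 3 2 3 2 3 2 1 2 1 2 3 2 1 2 3 2 3 2 3 2 3 2 1 0]
  -> pairs=14 depth=3 groups=1 -> no
String 3 '{{{{{{{}}}}}}{}{}{}{}{}}{}{}': depth seq [1 2 3 4 5 6 7 6 5 4 3 2 1 2 1 2 1 2 1 2 1 2 1 0 1 0 1 0]
  -> pairs=14 depth=7 groups=3 -> yes
String 4 '{{}}{}{{{{{}}}}{{}{{}}}}{}': depth seq [1 2 1 0 1 0 1 2 3 4 5 4 3 2 1 2 3 2 3 4 3 2 1 0 1 0]
  -> pairs=13 depth=5 groups=4 -> no
String 5 '{{{}}{{}}{}}{{}{}{}}{{}{}}': depth seq [1 2 3 2 1 2 3 2 1 2 1 0 1 2 1 2 1 2 1 0 1 2 1 2 1 0]
  -> pairs=13 depth=3 groups=3 -> no
String 6 '{{}}{{}{}{}{{}{}}{{}{}}{{}}}': depth seq [1 2 1 0 1 2 1 2 1 2 1 2 3 2 3 2 1 2 3 2 3 2 1 2 3 2 1 0]
  -> pairs=14 depth=3 groups=2 -> no

Answer: no no yes no no no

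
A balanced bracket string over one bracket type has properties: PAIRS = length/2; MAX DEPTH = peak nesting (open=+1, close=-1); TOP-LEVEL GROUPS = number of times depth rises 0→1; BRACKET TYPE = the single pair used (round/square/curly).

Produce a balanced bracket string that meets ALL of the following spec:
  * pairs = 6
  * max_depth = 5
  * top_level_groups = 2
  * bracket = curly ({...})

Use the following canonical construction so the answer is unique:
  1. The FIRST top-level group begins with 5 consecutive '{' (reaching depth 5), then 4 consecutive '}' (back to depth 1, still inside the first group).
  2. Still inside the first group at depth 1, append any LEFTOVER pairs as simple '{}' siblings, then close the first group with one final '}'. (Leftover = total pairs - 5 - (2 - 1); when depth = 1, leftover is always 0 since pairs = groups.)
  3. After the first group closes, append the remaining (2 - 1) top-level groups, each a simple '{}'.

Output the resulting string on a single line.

Answer: {{{{{}}}}}{}

Derivation:
Spec: pairs=6 depth=5 groups=2
Leftover pairs = 6 - 5 - (2-1) = 0
First group: deep chain of depth 5 + 0 sibling pairs
Remaining 1 groups: simple '{}' each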